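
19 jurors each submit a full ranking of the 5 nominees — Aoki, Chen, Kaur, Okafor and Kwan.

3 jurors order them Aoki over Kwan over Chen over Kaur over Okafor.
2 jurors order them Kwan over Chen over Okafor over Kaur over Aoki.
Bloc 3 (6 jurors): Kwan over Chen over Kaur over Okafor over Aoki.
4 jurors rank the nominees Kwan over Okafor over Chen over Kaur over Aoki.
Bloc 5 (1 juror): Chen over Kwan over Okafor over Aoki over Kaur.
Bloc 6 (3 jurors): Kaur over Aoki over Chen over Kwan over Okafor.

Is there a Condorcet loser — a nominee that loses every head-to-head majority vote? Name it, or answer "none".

Aoki

Pairwise majorities:
Aoki vs Chen: Chen wins 13–6.
Aoki vs Kaur: Aoki preferred on 3+1 = 4 ballots; Kaur wins 15–4.
Aoki vs Okafor: Aoki is ranked higher on 3+3 = 6 ballots, Okafor on 13. Okafor wins 13–6.
Aoki vs Kwan: Aoki is ranked higher on 3+3 = 6 ballots, Kwan on 13. Kwan wins 13–6.
Chen vs Kaur: 16 to 3, Chen.
Chen vs Okafor: Chen is ranked higher on 3+2+6+1+3 = 15 ballots, Okafor on 4. Chen wins 15–4.
Chen vs Kwan: 1+3 = 4 for Chen, 15 for Kwan — Kwan by 15–4.
Kaur vs Okafor: Kaur, 12–7.
Kaur vs Kwan: 3 to 16, Kwan.
Okafor vs Kwan: Kwan, 19–0.
Aoki loses to every other nominee — it is the Condorcet loser.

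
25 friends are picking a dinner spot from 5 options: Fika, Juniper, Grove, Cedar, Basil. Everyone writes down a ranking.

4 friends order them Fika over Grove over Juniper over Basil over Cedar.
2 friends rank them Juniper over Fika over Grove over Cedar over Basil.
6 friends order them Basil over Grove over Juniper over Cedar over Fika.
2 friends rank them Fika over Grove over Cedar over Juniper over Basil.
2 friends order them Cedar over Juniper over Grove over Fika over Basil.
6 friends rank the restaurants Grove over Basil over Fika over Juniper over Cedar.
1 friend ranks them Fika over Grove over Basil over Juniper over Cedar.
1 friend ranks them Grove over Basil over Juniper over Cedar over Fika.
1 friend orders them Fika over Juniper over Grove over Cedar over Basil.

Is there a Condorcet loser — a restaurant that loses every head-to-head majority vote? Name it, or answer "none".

Cedar

Pairwise majorities:
Fika vs Juniper: Fika is ranked higher on 4+2+6+1+1 = 14 ballots, Juniper on 11. Fika wins 14–11.
Fika vs Grove: Fika is ranked higher on 4+2+2+1+1 = 10 ballots, Grove on 15. Grove wins 15–10.
Fika vs Cedar: Fika preferred on 4+2+2+6+1+1 = 16 ballots; Fika wins 16–9.
Fika vs Basil: 4+2+2+2+1+1 = 12 for Fika, 13 for Basil — Basil by 13–12.
Juniper vs Grove: 5 to 20, Grove.
Juniper vs Cedar: Juniper is ranked higher on 21 ballots, Cedar on 4. Juniper wins 21–4.
Juniper vs Basil: Basil, 14–11.
Grove–Cedar: Grove 23–2.
Grove vs Basil: 19 for Grove, 6 for Basil — Grove by 19–6.
Cedar vs Basil: Cedar is ranked higher on 2+2+2+1 = 7 ballots, Basil on 18. Basil wins 18–7.
Only Cedar has no wins; Cedar is the Condorcet loser.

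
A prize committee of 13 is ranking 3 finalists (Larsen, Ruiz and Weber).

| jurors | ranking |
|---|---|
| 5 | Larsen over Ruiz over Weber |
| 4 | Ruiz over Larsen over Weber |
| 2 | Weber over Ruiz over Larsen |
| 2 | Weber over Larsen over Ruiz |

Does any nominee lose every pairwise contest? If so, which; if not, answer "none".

Head-to-head results (13 jurors):
Larsen vs Ruiz: Larsen wins 7–6.
Larsen vs Weber: Larsen is ranked higher on 5+4 = 9 ballots, Weber on 4. Larsen wins 9–4.
Ruiz vs Weber: Ruiz, 9–4.
Only Weber has no wins; Weber is the Condorcet loser.

Weber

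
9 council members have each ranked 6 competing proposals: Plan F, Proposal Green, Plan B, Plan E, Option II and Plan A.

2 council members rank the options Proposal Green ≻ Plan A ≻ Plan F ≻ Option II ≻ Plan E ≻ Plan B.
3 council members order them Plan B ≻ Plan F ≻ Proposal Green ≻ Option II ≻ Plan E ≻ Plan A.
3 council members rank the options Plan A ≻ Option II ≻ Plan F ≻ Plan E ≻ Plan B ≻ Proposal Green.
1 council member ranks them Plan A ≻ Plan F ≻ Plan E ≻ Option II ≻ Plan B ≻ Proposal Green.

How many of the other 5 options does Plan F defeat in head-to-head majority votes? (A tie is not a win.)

Plan F against each rival (9 council members):
Plan F vs Proposal Green: Plan F wins 7–2.
Plan F vs Plan B: Plan F preferred on 2+3+1 = 6 ballots; Plan F wins 6–3.
Plan F vs Plan E: Plan F, 9–0.
Plan F vs Option II: Plan F, 6–3.
Plan F vs Plan A: Plan A wins 6–3.
Plan F beats Proposal Green, Plan B, Plan E, Option II; loses to Plan A — 4 pairwise wins.

4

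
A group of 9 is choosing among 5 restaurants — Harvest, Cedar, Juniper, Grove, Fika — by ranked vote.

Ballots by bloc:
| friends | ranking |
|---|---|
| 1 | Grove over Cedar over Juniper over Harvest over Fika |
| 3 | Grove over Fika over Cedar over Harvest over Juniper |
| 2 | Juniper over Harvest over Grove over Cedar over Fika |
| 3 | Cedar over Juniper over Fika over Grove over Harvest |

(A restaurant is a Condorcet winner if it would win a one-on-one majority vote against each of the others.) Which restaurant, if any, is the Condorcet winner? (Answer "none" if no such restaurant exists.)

none

Head-to-head results (9 friends):
Harvest–Cedar: Cedar 7–2.
Harvest vs Juniper: Juniper, 6–3.
Harvest vs Grove: Grove, 7–2.
Harvest vs Fika: Fika, 6–3.
Cedar vs Juniper: Cedar wins 7–2.
Cedar vs Grove: Grove wins 6–3.
Cedar vs Fika: Cedar, 6–3.
Juniper–Grove: Juniper 5–4.
Juniper–Fika: Juniper 6–3.
Grove vs Fika: Grove wins 6–3.
Each restaurant drops at least one matchup (Harvest loses to Cedar; Cedar loses to Grove; Juniper loses to Cedar; Grove loses to Juniper; Fika loses to Cedar); the cycle Cedar beats Juniper beats Grove beats Cedar rules out a Condorcet winner.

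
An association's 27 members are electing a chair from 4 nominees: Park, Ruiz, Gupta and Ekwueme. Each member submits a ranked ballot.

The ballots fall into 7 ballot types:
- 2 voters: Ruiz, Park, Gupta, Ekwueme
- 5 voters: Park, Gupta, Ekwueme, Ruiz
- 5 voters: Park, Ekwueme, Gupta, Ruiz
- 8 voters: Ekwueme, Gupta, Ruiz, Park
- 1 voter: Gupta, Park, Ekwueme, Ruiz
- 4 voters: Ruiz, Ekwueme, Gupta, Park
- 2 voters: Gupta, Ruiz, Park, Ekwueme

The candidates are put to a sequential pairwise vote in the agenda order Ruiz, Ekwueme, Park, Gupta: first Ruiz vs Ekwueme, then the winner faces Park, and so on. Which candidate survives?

Gupta

Round 1: Ruiz vs Ekwueme — 8–19, Ekwueme advances.
Round 2: Ekwueme vs Park — 12–15, Park advances.
Round 3: Park vs Gupta — 12–15, Gupta advances.
Gupta survives the agenda.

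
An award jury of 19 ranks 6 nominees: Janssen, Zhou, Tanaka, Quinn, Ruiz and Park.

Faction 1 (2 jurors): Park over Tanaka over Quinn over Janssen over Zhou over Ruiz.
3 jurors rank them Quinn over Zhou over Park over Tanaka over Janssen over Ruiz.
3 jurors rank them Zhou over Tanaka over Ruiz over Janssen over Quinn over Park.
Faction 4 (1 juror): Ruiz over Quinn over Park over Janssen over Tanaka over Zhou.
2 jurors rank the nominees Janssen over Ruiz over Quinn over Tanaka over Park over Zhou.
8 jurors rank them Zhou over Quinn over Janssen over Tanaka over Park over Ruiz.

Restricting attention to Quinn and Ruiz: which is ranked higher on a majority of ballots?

Quinn

Ballots ranking Quinn above Ruiz: 2 + 3 + 8 = 13.
Ballots ranking Ruiz above Quinn: 19 − 13 = 6.
Quinn wins the head-to-head 13–6.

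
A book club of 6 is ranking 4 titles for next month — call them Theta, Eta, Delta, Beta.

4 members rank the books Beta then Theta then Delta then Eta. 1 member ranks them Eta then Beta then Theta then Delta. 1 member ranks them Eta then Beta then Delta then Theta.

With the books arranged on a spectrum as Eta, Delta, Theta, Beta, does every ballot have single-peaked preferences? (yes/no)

Axis positions: Eta=1, Delta=2, Theta=3, Beta=4.
Ballot type 1 (peak Beta at position 4): ranking walks positions 4-3-2-1, expanding outward from the peak — single-peaked.
Ballot type 2: ranking walks positions 1-4-3-2; Beta is ranked above Delta even though Delta lies between Beta and the peak Eta on the axis — preferences dip and rise again. Not single-peaked.
Ballot type 3: ranking walks positions 1-4-2-3; Beta is ranked above Delta even though Delta lies between Beta and the peak Eta on the axis — preferences dip and rise again. Not single-peaked.
Ballot type 2 violates single-peakedness, so the profile is not single-peaked on this axis.

no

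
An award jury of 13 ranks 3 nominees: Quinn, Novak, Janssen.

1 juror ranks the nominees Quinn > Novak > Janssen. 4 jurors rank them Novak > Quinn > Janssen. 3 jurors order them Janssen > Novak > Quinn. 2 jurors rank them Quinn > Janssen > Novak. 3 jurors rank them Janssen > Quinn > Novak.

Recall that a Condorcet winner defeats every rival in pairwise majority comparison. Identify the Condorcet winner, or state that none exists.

none

Pairwise majorities:
Quinn vs Novak: Novak, 7–6.
Quinn vs Janssen: Quinn, 7–6.
Novak–Janssen: Janssen 8–5.
No nominee is unbeaten: Quinn loses to Novak; Novak loses to Janssen; Janssen loses to Quinn. In particular Quinn > Janssen > Novak > Quinn is a majority cycle — no Condorcet winner exists.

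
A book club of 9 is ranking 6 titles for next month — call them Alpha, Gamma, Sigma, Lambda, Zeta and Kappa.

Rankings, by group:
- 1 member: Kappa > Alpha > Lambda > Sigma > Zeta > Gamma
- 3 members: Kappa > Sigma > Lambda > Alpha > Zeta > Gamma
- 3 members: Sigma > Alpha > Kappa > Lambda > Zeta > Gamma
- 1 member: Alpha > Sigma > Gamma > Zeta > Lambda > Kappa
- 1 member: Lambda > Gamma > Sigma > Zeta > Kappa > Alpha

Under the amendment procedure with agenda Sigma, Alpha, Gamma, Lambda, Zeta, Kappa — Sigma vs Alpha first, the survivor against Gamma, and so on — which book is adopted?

Round 1: Sigma vs Alpha — 7–2, Sigma advances.
Round 2: Sigma vs Gamma — 8–1, Sigma advances.
Round 3: Sigma vs Lambda — 7–2, Sigma advances.
Round 4: Sigma vs Zeta — 9–0, Sigma advances.
Round 5: Sigma vs Kappa — 5–4, Sigma advances.
The agenda winner is Sigma.

Sigma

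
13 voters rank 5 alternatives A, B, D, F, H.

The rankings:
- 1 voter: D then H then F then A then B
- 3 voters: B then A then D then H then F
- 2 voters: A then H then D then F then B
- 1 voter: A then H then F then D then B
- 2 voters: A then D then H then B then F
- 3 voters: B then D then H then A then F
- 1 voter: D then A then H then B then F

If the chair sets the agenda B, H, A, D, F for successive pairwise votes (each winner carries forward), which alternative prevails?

Round 1: B vs H — 6–7, H advances.
Round 2: H vs A — 4–9, A advances.
Round 3: A vs D — 8–5, A advances.
Round 4: A vs F — 12–1, A advances.
A survives the agenda.

A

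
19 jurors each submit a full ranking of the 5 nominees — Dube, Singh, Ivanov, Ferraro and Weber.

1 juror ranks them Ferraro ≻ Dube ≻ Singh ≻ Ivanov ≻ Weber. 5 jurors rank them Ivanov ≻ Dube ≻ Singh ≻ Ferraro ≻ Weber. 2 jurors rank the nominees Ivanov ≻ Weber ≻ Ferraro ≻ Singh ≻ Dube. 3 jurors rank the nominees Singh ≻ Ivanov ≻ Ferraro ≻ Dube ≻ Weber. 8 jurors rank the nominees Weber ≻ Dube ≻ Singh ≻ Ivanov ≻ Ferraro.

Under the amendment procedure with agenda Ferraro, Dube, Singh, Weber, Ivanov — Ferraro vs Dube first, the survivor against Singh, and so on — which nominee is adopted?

Ivanov

Round 1: Ferraro vs Dube — 6–13, Dube advances.
Round 2: Dube vs Singh — 14–5, Dube advances.
Round 3: Dube vs Weber — 9–10, Weber advances.
Round 4: Weber vs Ivanov — 8–11, Ivanov advances.
Ivanov survives the agenda.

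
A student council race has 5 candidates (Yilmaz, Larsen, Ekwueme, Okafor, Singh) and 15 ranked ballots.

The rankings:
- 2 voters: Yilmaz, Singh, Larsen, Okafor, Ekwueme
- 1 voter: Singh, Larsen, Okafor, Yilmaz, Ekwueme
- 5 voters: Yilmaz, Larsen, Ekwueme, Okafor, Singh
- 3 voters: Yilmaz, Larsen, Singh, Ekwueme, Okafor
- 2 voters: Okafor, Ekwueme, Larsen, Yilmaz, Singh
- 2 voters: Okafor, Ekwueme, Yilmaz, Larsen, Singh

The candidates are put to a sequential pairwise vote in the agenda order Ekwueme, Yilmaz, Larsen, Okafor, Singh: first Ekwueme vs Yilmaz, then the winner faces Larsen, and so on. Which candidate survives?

Yilmaz

Round 1: Ekwueme vs Yilmaz — 4–11, Yilmaz advances.
Round 2: Yilmaz vs Larsen — 12–3, Yilmaz advances.
Round 3: Yilmaz vs Okafor — 10–5, Yilmaz advances.
Round 4: Yilmaz vs Singh — 14–1, Yilmaz advances.
Yilmaz survives the agenda.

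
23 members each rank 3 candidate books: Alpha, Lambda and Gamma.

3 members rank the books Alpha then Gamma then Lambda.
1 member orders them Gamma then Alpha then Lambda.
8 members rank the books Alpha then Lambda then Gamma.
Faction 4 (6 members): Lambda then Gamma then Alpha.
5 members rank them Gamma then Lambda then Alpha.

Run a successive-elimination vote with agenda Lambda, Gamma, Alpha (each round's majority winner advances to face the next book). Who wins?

Round 1: Lambda vs Gamma — 14–9, Lambda advances.
Round 2: Lambda vs Alpha — 11–12, Alpha advances.
The agenda winner is Alpha.

Alpha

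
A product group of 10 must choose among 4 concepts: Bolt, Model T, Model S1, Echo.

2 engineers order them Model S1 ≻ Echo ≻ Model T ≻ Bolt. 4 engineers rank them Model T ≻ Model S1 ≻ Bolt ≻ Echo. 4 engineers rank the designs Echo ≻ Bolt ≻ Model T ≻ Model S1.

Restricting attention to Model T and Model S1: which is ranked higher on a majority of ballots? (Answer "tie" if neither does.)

Model T

Ballots ranking Model T above Model S1: 4 + 4 = 8.
Ballots ranking Model S1 above Model T: 10 − 8 = 2.
Model T wins the head-to-head 8–2.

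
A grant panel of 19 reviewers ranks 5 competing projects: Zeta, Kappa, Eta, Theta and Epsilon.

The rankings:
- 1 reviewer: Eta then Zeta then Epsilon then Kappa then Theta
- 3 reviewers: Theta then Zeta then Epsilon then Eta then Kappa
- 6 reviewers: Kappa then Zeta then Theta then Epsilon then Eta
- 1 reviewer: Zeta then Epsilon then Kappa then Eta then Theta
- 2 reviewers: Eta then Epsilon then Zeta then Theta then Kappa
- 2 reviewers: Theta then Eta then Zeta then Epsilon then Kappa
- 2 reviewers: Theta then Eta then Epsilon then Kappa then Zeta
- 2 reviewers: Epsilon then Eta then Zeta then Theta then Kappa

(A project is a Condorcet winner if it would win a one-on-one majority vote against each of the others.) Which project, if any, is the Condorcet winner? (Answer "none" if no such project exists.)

Head-to-head results (19 reviewers):
Zeta–Kappa: Zeta 11–8.
Zeta–Eta: Zeta 10–9.
Zeta vs Theta: 1+6+1+2+2 = 12 for Zeta, 7 for Theta — Zeta by 12–7.
Zeta vs Epsilon: 1+3+6+1+2 = 13 for Zeta, 6 for Epsilon — Zeta by 13–6.
Kappa–Eta: Eta 12–7.
Kappa vs Theta: Kappa preferred on 1+6+1 = 8 ballots; Theta wins 11–8.
Kappa vs Epsilon: Epsilon wins 13–6.
Eta vs Theta: Eta is ranked higher on 1+1+2+2 = 6 ballots, Theta on 13. Theta wins 13–6.
Eta vs Epsilon: Eta is ranked higher on 1+2+2+2 = 7 ballots, Epsilon on 12. Epsilon wins 12–7.
Theta–Epsilon: Theta 13–6.
Only Zeta has no losses; Zeta is the Condorcet winner.

Zeta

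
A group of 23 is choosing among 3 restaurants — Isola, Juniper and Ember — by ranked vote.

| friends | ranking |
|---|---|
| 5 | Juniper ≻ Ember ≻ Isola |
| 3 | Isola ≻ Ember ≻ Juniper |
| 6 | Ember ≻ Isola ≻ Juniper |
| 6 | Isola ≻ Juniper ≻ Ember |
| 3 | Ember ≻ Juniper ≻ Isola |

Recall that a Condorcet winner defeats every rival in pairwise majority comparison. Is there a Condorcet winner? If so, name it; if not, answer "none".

Pairwise majorities:
Isola–Juniper: Isola 15–8.
Isola vs Ember: Isola is ranked higher on 3+6 = 9 ballots, Ember on 14. Ember wins 14–9.
Juniper vs Ember: Juniper is ranked higher on 5+6 = 11 ballots, Ember on 12. Ember wins 12–11.
Ember wins every pairwise contest, so Ember is the Condorcet winner.

Ember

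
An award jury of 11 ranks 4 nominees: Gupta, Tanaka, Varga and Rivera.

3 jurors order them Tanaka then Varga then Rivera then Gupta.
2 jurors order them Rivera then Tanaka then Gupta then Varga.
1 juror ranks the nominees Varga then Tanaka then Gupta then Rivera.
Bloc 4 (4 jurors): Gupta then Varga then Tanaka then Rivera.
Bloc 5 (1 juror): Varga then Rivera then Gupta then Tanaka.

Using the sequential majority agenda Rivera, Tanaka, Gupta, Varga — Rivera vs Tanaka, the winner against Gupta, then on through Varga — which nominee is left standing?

Round 1: Rivera vs Tanaka — 3–8, Tanaka advances.
Round 2: Tanaka vs Gupta — 6–5, Tanaka advances.
Round 3: Tanaka vs Varga — 5–6, Varga advances.
The agenda winner is Varga.

Varga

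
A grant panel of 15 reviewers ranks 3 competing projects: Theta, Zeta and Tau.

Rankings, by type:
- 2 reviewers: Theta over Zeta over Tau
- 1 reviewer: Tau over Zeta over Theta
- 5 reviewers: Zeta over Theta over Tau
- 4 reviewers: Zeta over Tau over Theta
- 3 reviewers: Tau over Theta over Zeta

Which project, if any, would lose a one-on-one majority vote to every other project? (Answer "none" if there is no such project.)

Theta

Pairwise majorities:
Theta vs Zeta: Zeta, 10–5.
Theta vs Tau: 7 to 8, Tau.
Zeta–Tau: Zeta 11–4.
Only Theta has no wins; Theta is the Condorcet loser.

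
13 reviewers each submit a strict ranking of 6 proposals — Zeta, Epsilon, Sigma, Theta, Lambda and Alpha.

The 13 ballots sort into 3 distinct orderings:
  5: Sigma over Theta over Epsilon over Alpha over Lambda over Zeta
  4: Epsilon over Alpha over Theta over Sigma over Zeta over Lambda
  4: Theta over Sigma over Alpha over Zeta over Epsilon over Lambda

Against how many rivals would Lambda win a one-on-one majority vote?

Lambda against each rival (13 reviewers):
Lambda–Zeta: Zeta 8–5.
Lambda–Epsilon: Epsilon 13–0.
Lambda vs Sigma: Sigma, 13–0.
Lambda vs Theta: 0 to 13, Theta.
Lambda vs Alpha: Lambda is ranked higher on 0 ballots, Alpha on 13. Alpha wins 13–0.
Lambda beats no one; loses to Zeta, Epsilon, Sigma, Theta, Alpha — 0 pairwise wins.

0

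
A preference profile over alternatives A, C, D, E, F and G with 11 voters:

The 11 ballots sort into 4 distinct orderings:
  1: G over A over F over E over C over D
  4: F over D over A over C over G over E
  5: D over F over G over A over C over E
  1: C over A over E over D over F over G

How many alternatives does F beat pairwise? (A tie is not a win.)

4

F against each rival (11 voters):
F vs A: 9 to 2, F.
F vs C: F is ranked higher on 1+4+5 = 10 ballots, C on 1. F wins 10–1.
F vs D: F preferred on 1+4 = 5 ballots; D wins 6–5.
F vs E: F, 10–1.
F vs G: 4+5+1 = 10 for F, 1 for G — F by 10–1.
F beats A, C, E, G; loses to D — 4 pairwise wins.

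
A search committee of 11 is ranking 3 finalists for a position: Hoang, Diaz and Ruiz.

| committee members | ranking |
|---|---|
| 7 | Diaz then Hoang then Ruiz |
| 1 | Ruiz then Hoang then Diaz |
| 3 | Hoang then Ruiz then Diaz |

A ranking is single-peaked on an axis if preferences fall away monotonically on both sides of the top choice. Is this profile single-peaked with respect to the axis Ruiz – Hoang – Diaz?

yes

Axis positions: Ruiz=1, Hoang=2, Diaz=3.
Ballot type 1 (peak Diaz at position 3): ranking walks positions 3-2-1, expanding outward from the peak — single-peaked.
Ballot type 2 (peak Ruiz at position 1): ranking walks positions 1-2-3, expanding outward from the peak — single-peaked.
Ballot type 3 (peak Hoang at position 2): ranking walks positions 2-1-3, expanding outward from the peak — single-peaked.
Every ranking is single-peaked on this axis.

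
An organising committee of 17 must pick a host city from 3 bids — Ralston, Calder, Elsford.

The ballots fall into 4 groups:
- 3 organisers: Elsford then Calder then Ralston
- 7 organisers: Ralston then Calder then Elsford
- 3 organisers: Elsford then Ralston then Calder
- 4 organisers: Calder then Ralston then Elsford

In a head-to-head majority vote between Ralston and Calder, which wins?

Ballots ranking Ralston above Calder: 7 + 3 = 10.
Ballots ranking Calder above Ralston: 17 − 10 = 7.
Ralston wins the head-to-head 10–7.

Ralston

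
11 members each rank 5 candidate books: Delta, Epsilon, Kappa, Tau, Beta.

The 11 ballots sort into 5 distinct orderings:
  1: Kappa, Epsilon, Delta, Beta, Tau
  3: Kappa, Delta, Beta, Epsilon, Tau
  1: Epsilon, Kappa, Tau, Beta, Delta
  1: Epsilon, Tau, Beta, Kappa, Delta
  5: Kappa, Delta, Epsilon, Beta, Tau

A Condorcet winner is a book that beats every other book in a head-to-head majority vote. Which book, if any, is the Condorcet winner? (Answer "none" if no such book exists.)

Check each pair by majority over 11 ballots:
Delta–Epsilon: Delta 8–3.
Delta vs Kappa: Kappa, 11–0.
Delta vs Tau: Delta, 9–2.
Delta vs Beta: Delta, 9–2.
Epsilon vs Kappa: Kappa wins 9–2.
Epsilon vs Tau: Epsilon wins 11–0.
Epsilon vs Beta: Epsilon, 8–3.
Kappa vs Tau: Kappa, 10–1.
Kappa vs Beta: Kappa wins 10–1.
Tau vs Beta: Beta wins 9–2.
Kappa defeats every rival head-to-head and is the Condorcet winner.

Kappa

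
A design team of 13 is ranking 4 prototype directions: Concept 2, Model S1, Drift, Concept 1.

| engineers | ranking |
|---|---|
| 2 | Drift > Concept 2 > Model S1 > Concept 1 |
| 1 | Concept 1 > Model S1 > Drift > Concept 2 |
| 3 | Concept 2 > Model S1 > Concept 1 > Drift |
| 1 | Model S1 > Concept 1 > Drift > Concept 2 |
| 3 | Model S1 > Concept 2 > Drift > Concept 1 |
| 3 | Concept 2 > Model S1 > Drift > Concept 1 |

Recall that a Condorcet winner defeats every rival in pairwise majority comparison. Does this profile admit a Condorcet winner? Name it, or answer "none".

Concept 2

Pairwise majorities:
Concept 2–Model S1: Concept 2 8–5.
Concept 2 vs Drift: Concept 2 wins 9–4.
Concept 2 vs Concept 1: Concept 2, 11–2.
Model S1 vs Drift: Model S1, 11–2.
Model S1–Concept 1: Model S1 12–1.
Drift vs Concept 1: Drift wins 8–5.
Concept 2 defeats every rival head-to-head and is the Condorcet winner.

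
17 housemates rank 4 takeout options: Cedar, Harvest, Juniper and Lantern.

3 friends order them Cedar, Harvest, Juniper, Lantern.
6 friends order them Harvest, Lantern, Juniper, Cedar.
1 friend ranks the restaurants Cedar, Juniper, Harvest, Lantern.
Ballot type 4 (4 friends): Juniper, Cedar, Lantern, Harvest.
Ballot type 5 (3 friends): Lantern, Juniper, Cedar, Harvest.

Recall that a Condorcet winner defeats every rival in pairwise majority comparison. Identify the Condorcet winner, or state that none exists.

none

Head-to-head results (17 friends):
Cedar vs Harvest: 3+1+4+3 = 11 for Cedar, 6 for Harvest — Cedar by 11–6.
Cedar vs Juniper: 3+1 = 4 for Cedar, 13 for Juniper — Juniper by 13–4.
Cedar vs Lantern: Cedar preferred on 3+1+4 = 8 ballots; Lantern wins 9–8.
Harvest vs Juniper: Harvest is ranked higher on 3+6 = 9 ballots, Juniper on 8. Harvest wins 9–8.
Harvest vs Lantern: Harvest preferred on 3+6+1 = 10 ballots; Harvest wins 10–7.
Juniper vs Lantern: Juniper preferred on 3+1+4 = 8 ballots; Lantern wins 9–8.
Each restaurant drops at least one matchup (Cedar loses to Juniper; Harvest loses to Cedar; Juniper loses to Harvest; Lantern loses to Harvest); the cycle Cedar > Harvest > Juniper > Cedar rules out a Condorcet winner.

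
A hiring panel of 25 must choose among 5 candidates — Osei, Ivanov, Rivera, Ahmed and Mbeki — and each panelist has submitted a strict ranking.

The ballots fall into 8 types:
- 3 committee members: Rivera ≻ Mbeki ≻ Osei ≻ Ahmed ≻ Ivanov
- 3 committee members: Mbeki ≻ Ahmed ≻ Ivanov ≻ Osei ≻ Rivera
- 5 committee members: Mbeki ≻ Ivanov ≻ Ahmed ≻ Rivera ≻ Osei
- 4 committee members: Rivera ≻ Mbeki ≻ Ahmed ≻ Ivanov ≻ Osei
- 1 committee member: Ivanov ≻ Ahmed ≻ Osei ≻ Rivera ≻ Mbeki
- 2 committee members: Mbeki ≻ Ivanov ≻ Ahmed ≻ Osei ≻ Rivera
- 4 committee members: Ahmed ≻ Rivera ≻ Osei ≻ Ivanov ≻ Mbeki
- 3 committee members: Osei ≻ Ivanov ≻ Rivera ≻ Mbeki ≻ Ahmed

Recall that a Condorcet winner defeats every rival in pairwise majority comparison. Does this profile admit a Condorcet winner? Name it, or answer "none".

Head-to-head results (25 committee members):
Osei–Ivanov: Ivanov 15–10.
Osei vs Rivera: Rivera wins 16–9.
Osei vs Ahmed: Ahmed, 19–6.
Osei–Mbeki: Mbeki 17–8.
Ivanov vs Rivera: Ivanov, 14–11.
Ivanov–Ahmed: Ahmed 14–11.
Ivanov vs Mbeki: Mbeki wins 17–8.
Rivera vs Ahmed: Ahmed, 15–10.
Rivera–Mbeki: Rivera 15–10.
Ahmed vs Mbeki: Mbeki wins 20–5.
No candidate is unbeaten: Osei loses to Ivanov; Ivanov loses to Ahmed; Rivera loses to Ivanov; Ahmed loses to Mbeki; Mbeki loses to Rivera. In particular Ivanov > Rivera > Mbeki > Ivanov is a majority cycle — no Condorcet winner exists.

none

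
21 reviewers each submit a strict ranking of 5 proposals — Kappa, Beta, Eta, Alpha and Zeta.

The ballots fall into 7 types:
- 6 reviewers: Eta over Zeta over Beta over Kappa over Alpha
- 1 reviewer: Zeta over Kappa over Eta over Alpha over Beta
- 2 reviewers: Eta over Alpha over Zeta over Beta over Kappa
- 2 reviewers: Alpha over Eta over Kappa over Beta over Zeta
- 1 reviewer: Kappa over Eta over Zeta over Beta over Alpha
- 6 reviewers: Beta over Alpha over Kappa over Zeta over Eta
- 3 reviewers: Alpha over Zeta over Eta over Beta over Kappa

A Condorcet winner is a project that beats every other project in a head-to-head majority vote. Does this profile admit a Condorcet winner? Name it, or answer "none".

Check each pair by majority over 21 ballots:
Kappa vs Beta: Beta wins 17–4.
Kappa vs Eta: Kappa is ranked higher on 1+1+6 = 8 ballots, Eta on 13. Eta wins 13–8.
Kappa vs Alpha: Kappa preferred on 6+1+1 = 8 ballots; Alpha wins 13–8.
Kappa vs Zeta: Kappa is ranked higher on 2+1+6 = 9 ballots, Zeta on 12. Zeta wins 12–9.
Beta vs Eta: 6 to 15, Eta.
Beta–Alpha: Beta 13–8.
Beta vs Zeta: 8 to 13, Zeta.
Eta vs Alpha: Alpha wins 11–10.
Eta vs Zeta: 11 to 10, Eta.
Alpha vs Zeta: Alpha, 13–8.
Each project drops at least one matchup (Kappa loses to Beta; Beta loses to Eta; Eta loses to Alpha; Alpha loses to Beta; Zeta loses to Eta); the cycle Beta > Alpha > Eta > Beta rules out a Condorcet winner.

none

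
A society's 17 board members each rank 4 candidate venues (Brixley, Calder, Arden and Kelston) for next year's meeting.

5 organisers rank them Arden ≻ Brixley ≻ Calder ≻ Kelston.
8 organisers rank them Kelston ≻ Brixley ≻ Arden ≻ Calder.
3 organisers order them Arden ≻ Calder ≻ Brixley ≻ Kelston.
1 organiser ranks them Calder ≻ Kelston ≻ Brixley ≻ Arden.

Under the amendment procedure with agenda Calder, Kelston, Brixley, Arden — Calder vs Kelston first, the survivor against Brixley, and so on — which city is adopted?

Brixley

Round 1: Calder vs Kelston — 9–8, Calder advances.
Round 2: Calder vs Brixley — 4–13, Brixley advances.
Round 3: Brixley vs Arden — 9–8, Brixley advances.
The agenda winner is Brixley.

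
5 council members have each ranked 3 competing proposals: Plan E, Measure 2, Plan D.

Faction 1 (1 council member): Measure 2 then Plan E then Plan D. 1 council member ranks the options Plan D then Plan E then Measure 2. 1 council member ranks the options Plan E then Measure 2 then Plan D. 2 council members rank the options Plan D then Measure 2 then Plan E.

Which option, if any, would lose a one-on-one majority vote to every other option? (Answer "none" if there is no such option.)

Head-to-head results (5 council members):
Plan E vs Measure 2: Plan E preferred on 1+1 = 2 ballots; Measure 2 wins 3–2.
Plan E–Plan D: Plan D 3–2.
Measure 2–Plan D: Plan D 3–2.
Plan E is beaten in every head-to-head and is the Condorcet loser.

Plan E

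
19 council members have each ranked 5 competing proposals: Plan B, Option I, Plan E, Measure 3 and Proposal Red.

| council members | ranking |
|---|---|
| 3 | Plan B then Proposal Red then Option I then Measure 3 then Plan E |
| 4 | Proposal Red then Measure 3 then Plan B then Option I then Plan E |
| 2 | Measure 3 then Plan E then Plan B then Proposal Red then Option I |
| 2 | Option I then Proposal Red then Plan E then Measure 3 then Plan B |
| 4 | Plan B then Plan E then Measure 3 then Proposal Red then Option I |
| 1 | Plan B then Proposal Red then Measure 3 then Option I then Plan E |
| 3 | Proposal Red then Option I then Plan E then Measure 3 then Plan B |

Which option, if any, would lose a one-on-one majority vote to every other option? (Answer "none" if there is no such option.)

Pairwise majorities:
Plan B vs Option I: Plan B wins 14–5.
Plan B vs Plan E: Plan B wins 12–7.
Plan B vs Measure 3: 3+4+1 = 8 for Plan B, 11 for Measure 3 — Measure 3 by 11–8.
Plan B vs Proposal Red: Plan B is ranked higher on 3+2+4+1 = 10 ballots, Proposal Red on 9. Plan B wins 10–9.
Option I vs Plan E: 13 to 6, Option I.
Option I vs Measure 3: 8 to 11, Measure 3.
Option I–Proposal Red: Proposal Red 17–2.
Plan E vs Measure 3: 9 to 10, Measure 3.
Plan E vs Proposal Red: Proposal Red wins 13–6.
Measure 3 vs Proposal Red: 2+4 = 6 for Measure 3, 13 for Proposal Red — Proposal Red by 13–6.
Plan E loses to every other option — it is the Condorcet loser.

Plan E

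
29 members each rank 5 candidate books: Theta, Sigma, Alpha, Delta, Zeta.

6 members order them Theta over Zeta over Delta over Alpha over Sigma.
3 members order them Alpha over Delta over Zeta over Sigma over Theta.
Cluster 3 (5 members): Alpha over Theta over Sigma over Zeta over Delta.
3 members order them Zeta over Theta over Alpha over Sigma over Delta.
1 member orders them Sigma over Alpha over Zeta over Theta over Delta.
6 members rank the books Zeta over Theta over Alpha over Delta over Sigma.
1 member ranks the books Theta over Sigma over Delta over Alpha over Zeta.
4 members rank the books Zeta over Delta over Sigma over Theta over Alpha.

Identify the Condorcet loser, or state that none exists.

Sigma

Head-to-head results (29 members):
Theta vs Sigma: 6+5+3+6+1 = 21 for Theta, 8 for Sigma — Theta by 21–8.
Theta vs Alpha: Theta preferred on 6+3+6+1+4 = 20 ballots; Theta wins 20–9.
Theta vs Delta: Theta wins 22–7.
Theta–Zeta: Zeta 17–12.
Sigma vs Alpha: Alpha wins 23–6.
Sigma vs Delta: Delta, 19–10.
Sigma vs Zeta: Sigma is ranked higher on 5+1+1 = 7 ballots, Zeta on 22. Zeta wins 22–7.
Alpha vs Delta: Alpha is ranked higher on 3+5+3+1+6 = 18 ballots, Delta on 11. Alpha wins 18–11.
Alpha vs Zeta: Alpha is ranked higher on 3+5+1+1 = 10 ballots, Zeta on 19. Zeta wins 19–10.
Delta vs Zeta: 4 to 25, Zeta.
Sigma is beaten in every head-to-head and is the Condorcet loser.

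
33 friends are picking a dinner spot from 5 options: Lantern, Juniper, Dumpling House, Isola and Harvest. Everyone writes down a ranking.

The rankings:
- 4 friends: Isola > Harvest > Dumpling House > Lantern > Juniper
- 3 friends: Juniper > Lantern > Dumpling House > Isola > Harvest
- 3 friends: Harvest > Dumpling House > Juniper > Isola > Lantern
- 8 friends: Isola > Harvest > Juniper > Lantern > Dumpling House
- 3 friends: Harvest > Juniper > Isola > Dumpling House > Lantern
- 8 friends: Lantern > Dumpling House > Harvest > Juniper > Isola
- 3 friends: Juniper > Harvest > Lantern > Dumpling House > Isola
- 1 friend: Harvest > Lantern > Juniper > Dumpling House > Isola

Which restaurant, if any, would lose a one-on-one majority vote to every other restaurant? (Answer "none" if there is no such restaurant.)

Pairwise majorities:
Lantern–Juniper: Juniper 20–13.
Lantern vs Dumpling House: Lantern wins 23–10.
Lantern–Isola: Isola 18–15.
Lantern vs Harvest: 11 to 22, Harvest.
Juniper vs Dumpling House: 18 to 15, Juniper.
Juniper vs Isola: 3+3+3+8+3+1 = 21 for Juniper, 12 for Isola — Juniper by 21–12.
Juniper vs Harvest: Juniper preferred on 3+3 = 6 ballots; Harvest wins 27–6.
Dumpling House vs Isola: Dumpling House wins 18–15.
Dumpling House vs Harvest: Dumpling House is ranked higher on 3+8 = 11 ballots, Harvest on 22. Harvest wins 22–11.
Isola vs Harvest: Isola is ranked higher on 4+3+8 = 15 ballots, Harvest on 18. Harvest wins 18–15.
Every restaurant wins at least one matchup (Lantern beats Dumpling House; Juniper beats Lantern; Dumpling House beats Isola; Isola beats Lantern; Harvest beats Lantern), so there is no Condorcet loser.

none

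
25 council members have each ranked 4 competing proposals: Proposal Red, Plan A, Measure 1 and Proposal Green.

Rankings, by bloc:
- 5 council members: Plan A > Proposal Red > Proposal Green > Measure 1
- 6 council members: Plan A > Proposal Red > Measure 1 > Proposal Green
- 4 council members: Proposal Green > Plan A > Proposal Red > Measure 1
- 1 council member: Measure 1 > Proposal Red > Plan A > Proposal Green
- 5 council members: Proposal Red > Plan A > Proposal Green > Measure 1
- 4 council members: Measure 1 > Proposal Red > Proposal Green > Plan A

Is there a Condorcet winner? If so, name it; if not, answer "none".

Plan A

Head-to-head results (25 council members):
Proposal Red vs Plan A: Proposal Red is ranked higher on 1+5+4 = 10 ballots, Plan A on 15. Plan A wins 15–10.
Proposal Red vs Measure 1: Proposal Red is ranked higher on 5+6+4+5 = 20 ballots, Measure 1 on 5. Proposal Red wins 20–5.
Proposal Red vs Proposal Green: 5+6+1+5+4 = 21 for Proposal Red, 4 for Proposal Green — Proposal Red by 21–4.
Plan A vs Measure 1: Plan A is ranked higher on 5+6+4+5 = 20 ballots, Measure 1 on 5. Plan A wins 20–5.
Plan A vs Proposal Green: 5+6+1+5 = 17 for Plan A, 8 for Proposal Green — Plan A by 17–8.
Measure 1 vs Proposal Green: Measure 1 preferred on 6+1+4 = 11 ballots; Proposal Green wins 14–11.
Plan A defeats every rival head-to-head and is the Condorcet winner.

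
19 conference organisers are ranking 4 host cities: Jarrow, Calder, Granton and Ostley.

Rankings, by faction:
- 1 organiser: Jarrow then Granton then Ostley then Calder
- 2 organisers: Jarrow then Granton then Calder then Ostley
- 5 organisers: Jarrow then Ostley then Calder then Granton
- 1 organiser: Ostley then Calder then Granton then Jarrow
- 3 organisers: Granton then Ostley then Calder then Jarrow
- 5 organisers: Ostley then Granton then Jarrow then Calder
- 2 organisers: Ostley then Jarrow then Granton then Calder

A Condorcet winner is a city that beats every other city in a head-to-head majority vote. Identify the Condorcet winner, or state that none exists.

Ostley

Pairwise majorities:
Jarrow vs Calder: 1+2+5+5+2 = 15 for Jarrow, 4 for Calder — Jarrow by 15–4.
Jarrow vs Granton: Jarrow is ranked higher on 1+2+5+2 = 10 ballots, Granton on 9. Jarrow wins 10–9.
Jarrow vs Ostley: 1+2+5 = 8 for Jarrow, 11 for Ostley — Ostley by 11–8.
Calder vs Granton: 5+1 = 6 for Calder, 13 for Granton — Granton by 13–6.
Calder vs Ostley: Calder is ranked higher on 2 ballots, Ostley on 17. Ostley wins 17–2.
Granton vs Ostley: Granton preferred on 1+2+3 = 6 ballots; Ostley wins 13–6.
Ostley defeats every rival head-to-head and is the Condorcet winner.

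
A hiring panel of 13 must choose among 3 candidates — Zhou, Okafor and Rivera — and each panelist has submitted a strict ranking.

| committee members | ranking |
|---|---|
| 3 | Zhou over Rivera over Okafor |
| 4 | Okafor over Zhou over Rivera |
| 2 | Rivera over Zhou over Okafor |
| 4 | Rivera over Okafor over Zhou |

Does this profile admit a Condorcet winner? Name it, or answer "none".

Pairwise majorities:
Zhou vs Okafor: Okafor, 8–5.
Zhou–Rivera: Zhou 7–6.
Okafor–Rivera: Rivera 9–4.
No candidate is unbeaten: Zhou loses to Okafor; Okafor loses to Rivera; Rivera loses to Zhou. In particular Zhou beats Rivera beats Okafor beats Zhou is a majority cycle — no Condorcet winner exists.

none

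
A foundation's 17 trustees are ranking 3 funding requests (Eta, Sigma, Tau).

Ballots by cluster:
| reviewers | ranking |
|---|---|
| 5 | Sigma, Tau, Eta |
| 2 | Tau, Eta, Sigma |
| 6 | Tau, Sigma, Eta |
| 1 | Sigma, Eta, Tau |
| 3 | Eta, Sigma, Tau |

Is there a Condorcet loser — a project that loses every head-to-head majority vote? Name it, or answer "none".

Eta

Head-to-head results (17 reviewers):
Eta vs Sigma: Eta preferred on 2+3 = 5 ballots; Sigma wins 12–5.
Eta vs Tau: Tau wins 13–4.
Sigma vs Tau: Sigma wins 9–8.
Only Eta has no wins; Eta is the Condorcet loser.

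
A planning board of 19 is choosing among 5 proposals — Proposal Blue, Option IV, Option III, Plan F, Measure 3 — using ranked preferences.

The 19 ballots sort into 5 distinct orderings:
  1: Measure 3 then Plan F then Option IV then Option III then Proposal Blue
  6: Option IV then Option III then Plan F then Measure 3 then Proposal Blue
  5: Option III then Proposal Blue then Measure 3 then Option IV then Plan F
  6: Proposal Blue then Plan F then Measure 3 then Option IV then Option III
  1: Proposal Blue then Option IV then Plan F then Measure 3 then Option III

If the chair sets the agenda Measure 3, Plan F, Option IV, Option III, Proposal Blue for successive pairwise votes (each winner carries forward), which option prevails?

Proposal Blue

Round 1: Measure 3 vs Plan F — 6–13, Plan F advances.
Round 2: Plan F vs Option IV — 7–12, Option IV advances.
Round 3: Option IV vs Option III — 14–5, Option IV advances.
Round 4: Option IV vs Proposal Blue — 7–12, Proposal Blue advances.
The agenda winner is Proposal Blue.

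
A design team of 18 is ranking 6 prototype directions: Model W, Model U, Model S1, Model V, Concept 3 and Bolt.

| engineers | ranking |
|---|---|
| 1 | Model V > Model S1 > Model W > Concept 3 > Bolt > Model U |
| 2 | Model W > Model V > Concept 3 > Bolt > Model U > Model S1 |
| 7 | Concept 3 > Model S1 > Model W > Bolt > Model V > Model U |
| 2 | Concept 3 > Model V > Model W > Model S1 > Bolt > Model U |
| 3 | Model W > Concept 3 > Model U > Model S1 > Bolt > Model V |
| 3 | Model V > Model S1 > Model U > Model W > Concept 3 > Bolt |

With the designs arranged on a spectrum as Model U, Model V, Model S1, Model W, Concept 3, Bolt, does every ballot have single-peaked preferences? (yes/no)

Axis positions: Model U=1, Model V=2, Model S1=3, Model W=4, Concept 3=5, Bolt=6.
Group 1 (peak Model V at position 2): ranking walks positions 2-3-4-5-6-1, expanding outward from the peak — single-peaked.
Group 2: ranking walks positions 4-2-5-6-1-3; Model V is ranked above Model S1 even though Model S1 lies between Model V and the peak Model W on the axis — preferences dip and rise again. Not single-peaked.
Group 3: ranking walks positions 5-3-4-6-2-1; Model S1 is ranked above Model W even though Model W lies between Model S1 and the peak Concept 3 on the axis — preferences dip and rise again. Not single-peaked.
Group 4: ranking walks positions 5-2-4-3-6-1; Model V is ranked above Model W even though Model W lies between Model V and the peak Concept 3 on the axis — preferences dip and rise again. Not single-peaked.
Group 5: ranking walks positions 4-5-1-3-6-2; Model U is ranked above Model S1 even though Model S1 lies between Model U and the peak Model W on the axis — preferences dip and rise again. Not single-peaked.
Group 6 (peak Model V at position 2): ranking walks positions 2-3-1-4-5-6, expanding outward from the peak — single-peaked.
Group 2 violates single-peakedness, so the profile is not single-peaked on this axis.

no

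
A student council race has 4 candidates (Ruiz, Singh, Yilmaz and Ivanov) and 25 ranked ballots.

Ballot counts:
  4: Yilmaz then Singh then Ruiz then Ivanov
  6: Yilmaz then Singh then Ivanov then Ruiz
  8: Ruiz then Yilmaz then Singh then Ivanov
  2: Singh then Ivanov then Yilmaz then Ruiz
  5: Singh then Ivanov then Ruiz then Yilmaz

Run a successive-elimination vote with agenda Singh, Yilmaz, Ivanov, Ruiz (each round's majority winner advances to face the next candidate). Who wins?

Round 1: Singh vs Yilmaz — 7–18, Yilmaz advances.
Round 2: Yilmaz vs Ivanov — 18–7, Yilmaz advances.
Round 3: Yilmaz vs Ruiz — 12–13, Ruiz advances.
The agenda winner is Ruiz.

Ruiz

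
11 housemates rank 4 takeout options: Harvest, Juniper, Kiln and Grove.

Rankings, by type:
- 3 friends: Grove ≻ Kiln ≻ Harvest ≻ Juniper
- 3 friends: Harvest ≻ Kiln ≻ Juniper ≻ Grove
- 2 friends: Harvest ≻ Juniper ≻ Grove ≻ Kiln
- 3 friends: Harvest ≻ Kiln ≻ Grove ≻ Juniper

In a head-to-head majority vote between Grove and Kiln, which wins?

Kiln

Ballots ranking Grove above Kiln: 3 + 2 = 5.
Ballots ranking Kiln above Grove: 11 − 5 = 6.
Kiln wins the head-to-head 6–5.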